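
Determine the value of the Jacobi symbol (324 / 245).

1

(324 / 245)
  = (79 / 245)    [324 ≡ 79 mod 245]
  = (245 / 79)    [QR: 245 ≡ 1 mod 4, sign kept]
  = (8 / 79)    [245 ≡ 8 mod 79]
  = (1 / 79)    [79 ≡ 7 mod 8 ⇒ (2 / 79)^3 = +1]
  = 1    [(1 / 79) = 1]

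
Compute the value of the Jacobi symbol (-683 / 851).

1

Pull out -1: (-683 / 851) = (-1 / 851)·(683 / 851). Since 851 ≡ 3 (mod 4), (-1 / 851) = -1. Now have -(683 / 851).
Both 683 ≡ 3 and 851 ≡ 3 (mod 4), so reciprocity gives (683 / 851) = -(851 / 683). Reduce: 851 ≡ 168 (mod 683). Now have (168 / 683).
Factor out 2: 168 = 2^3·21. Since 683 ≡ 3 (mod 8), (2 / 683) = -1, and (2 / 683)^3 = -1. Now have -(21 / 683).
21 ≡ 1 (mod 4), so quadratic reciprocity gives (21 / 683) = (683 / 21). Reduce: 683 ≡ 11 (mod 21). Now have -(11 / 21).
21 ≡ 1 (mod 4), so quadratic reciprocity gives (11 / 21) = (21 / 11). Reduce: 21 ≡ 10 (mod 11). Now have -(10 / 11).
Factor out 2: 10 = 2·5. Since 11 ≡ 3 (mod 8), (2 / 11) = -1. Now have (5 / 11).
5 ≡ 1 (mod 4), so quadratic reciprocity gives (5 / 11) = (11 / 5). Reduce: 11 ≡ 1 (mod 5). Now have (1 / 5).
(1 / 5) = 1. Collecting the sign factors: 1.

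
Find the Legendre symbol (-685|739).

(-685|739)
  = (54|739)    [-685 ≡ 54 mod 739]
  = -(27|739)    [739 ≡ 3 mod 8 ⇒ (2|739) = -1]
  = (739|27)    [QR: both ≡ 3 mod 4, sign flips]
  = (10|27)    [739 ≡ 10 mod 27]
  = -(5|27)    [27 ≡ 3 mod 8 ⇒ (2|27) = -1]
  = -(27|5)    [QR: 5 ≡ 1 mod 4, sign kept]
  = -(2|5)    [27 ≡ 2 mod 5]
  = (1|5)    [5 ≡ 5 mod 8 ⇒ (2|5) = -1]
  = 1    [(1|5) = 1]

1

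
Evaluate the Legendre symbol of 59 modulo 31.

Reduce the numerator: 59 ≡ 28 (mod 31), so (59/31) = (28/31).
Factor out 2: 28 = 2^2·7. Since 31 ≡ 7 (mod 8), (2/31) = +1, and (2/31)^2 = +1. Now have (7/31).
Both 7 ≡ 3 and 31 ≡ 3 (mod 4), so reciprocity gives (7/31) = -(31/7). Reduce: 31 ≡ 3 (mod 7). Now have -(3/7).
Both 3 ≡ 3 and 7 ≡ 3 (mod 4), so reciprocity gives (3/7) = -(7/3). Reduce: 7 ≡ 1 (mod 3). Now have (1/3).
(1/3) = 1. Collecting the sign factors: 1.

1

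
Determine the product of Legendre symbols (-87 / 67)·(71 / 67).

By multiplicativity, (-87·71 / 67) = (-87 / 67)·(71 / 67).
First factor (-87 / 67):
Reduce the numerator: -87 ≡ 47 (mod 67), so (-87 / 67) = (47 / 67).
Both 47 ≡ 3 and 67 ≡ 3 (mod 4), so reciprocity gives (47 / 67) = -(67 / 47). Reduce: 67 ≡ 20 (mod 47). Now have -(20 / 47).
Factor out 2: 20 = 2^2·5. Since 47 ≡ 7 (mod 8), (2 / 47) = +1, and (2 / 47)^2 = +1. Now have -(5 / 47).
5 ≡ 1 (mod 4), so quadratic reciprocity gives (5 / 47) = (47 / 5). Reduce: 47 ≡ 2 (mod 5). Now have -(2 / 5).
Factor out 2: 2 = 2. Since 5 ≡ 5 (mod 8), (2 / 5) = -1. Now have (1 / 5).
(1 / 5) = 1. Collecting the sign factors: 1.
Second factor (71 / 67):
Reduce the numerator: 71 ≡ 4 (mod 67), so (71 / 67) = (4 / 67).
Factor out 2: 4 = 2^2. Since 67 ≡ 3 (mod 8), (2 / 67) = -1, and (2 / 67)^2 = +1. Now have (1 / 67).
(1 / 67) = 1. Collecting the sign factors: 1.
Product: (1)·(1) = 1.

1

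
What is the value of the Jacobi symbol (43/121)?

(43/121)
  = (121/43)    [QR: 121 ≡ 1 mod 4, sign kept]
  = (35/43)    [121 ≡ 35 mod 43]
  = -(43/35)    [QR: both ≡ 3 mod 4, sign flips]
  = -(8/35)    [43 ≡ 8 mod 35]
  = (1/35)    [35 ≡ 3 mod 8 ⇒ (2/35)^3 = -1]
  = 1    [(1/35) = 1]

1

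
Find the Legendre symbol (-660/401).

Pull out -1: (-660/401) = (-1/401)·(660/401). Since 401 ≡ 1 (mod 4), (-1/401) = +1. Now have (660/401).
Reduce the numerator: 660 ≡ 259 (mod 401), so (660/401) = (259/401).
401 ≡ 1 (mod 4), so quadratic reciprocity gives (259/401) = (401/259). Reduce: 401 ≡ 142 (mod 259). Now have (142/259).
Factor out 2: 142 = 2·71. Since 259 ≡ 3 (mod 8), (2/259) = -1. Now have -(71/259).
Both 71 ≡ 3 and 259 ≡ 3 (mod 4), so reciprocity gives (71/259) = -(259/71). Reduce: 259 ≡ 46 (mod 71). Now have (46/71).
Factor out 2: 46 = 2·23. Since 71 ≡ 7 (mod 8), (2/71) = +1. Now have (23/71).
Both 23 ≡ 3 and 71 ≡ 3 (mod 4), so reciprocity gives (23/71) = -(71/23). Reduce: 71 ≡ 2 (mod 23). Now have -(2/23).
Factor out 2: 2 = 2. Since 23 ≡ 7 (mod 8), (2/23) = +1. Now have -(1/23).
(1/23) = 1. Collecting the sign factors: -1.

-1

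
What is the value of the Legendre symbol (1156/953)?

(1156/953)
  = (203/953)    [1156 ≡ 203 mod 953]
  = (953/203)    [QR: 953 ≡ 1 mod 4, sign kept]
  = (141/203)    [953 ≡ 141 mod 203]
  = (203/141)    [QR: 141 ≡ 1 mod 4, sign kept]
  = (62/141)    [203 ≡ 62 mod 141]
  = -(31/141)    [141 ≡ 5 mod 8 ⇒ (2/141) = -1]
  = -(141/31)    [QR: 141 ≡ 1 mod 4, sign kept]
  = -(17/31)    [141 ≡ 17 mod 31]
  = -(31/17)    [QR: 17 ≡ 1 mod 4, sign kept]
  = -(14/17)    [31 ≡ 14 mod 17]
  = -(7/17)    [17 ≡ 1 mod 8 ⇒ (2/17) = +1]
  = -(17/7)    [QR: 17 ≡ 1 mod 4, sign kept]
  = -(3/7)    [17 ≡ 3 mod 7]
  = (7/3)    [QR: both ≡ 3 mod 4, sign flips]
  = (1/3)    [7 ≡ 1 mod 3]
  = 1    [(1/3) = 1]

1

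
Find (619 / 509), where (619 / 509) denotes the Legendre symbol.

-1

Reduce the numerator: 619 ≡ 110 (mod 509), so (619 / 509) = (110 / 509).
Factor out 2: 110 = 2·55. Since 509 ≡ 5 (mod 8), (2 / 509) = -1. Now have -(55 / 509).
509 ≡ 1 (mod 4), so quadratic reciprocity gives (55 / 509) = (509 / 55). Reduce: 509 ≡ 14 (mod 55). Now have -(14 / 55).
Factor out 2: 14 = 2·7. Since 55 ≡ 7 (mod 8), (2 / 55) = +1. Now have -(7 / 55).
Both 7 ≡ 3 and 55 ≡ 3 (mod 4), so reciprocity gives (7 / 55) = -(55 / 7). Reduce: 55 ≡ 6 (mod 7). Now have (6 / 7).
Factor out 2: 6 = 2·3. Since 7 ≡ 7 (mod 8), (2 / 7) = +1. Now have (3 / 7).
Both 3 ≡ 3 and 7 ≡ 3 (mod 4), so reciprocity gives (3 / 7) = -(7 / 3). Reduce: 7 ≡ 1 (mod 3). Now have -(1 / 3).
(1 / 3) = 1. Collecting the sign factors: -1.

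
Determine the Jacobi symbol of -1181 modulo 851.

-1

(-1181 / 851)
  = -(1181 / 851)    [851 ≡ 3 mod 4 ⇒ (-1 / 851) = -1]
  = -(330 / 851)    [1181 ≡ 330 mod 851]
  = (165 / 851)    [851 ≡ 3 mod 8 ⇒ (2 / 851) = -1]
  = (851 / 165)    [QR: 165 ≡ 1 mod 4, sign kept]
  = (26 / 165)    [851 ≡ 26 mod 165]
  = -(13 / 165)    [165 ≡ 5 mod 8 ⇒ (2 / 165) = -1]
  = -(165 / 13)    [QR: 13 ≡ 1 mod 4, sign kept]
  = -(9 / 13)    [165 ≡ 9 mod 13]
  = -(13 / 9)    [QR: 9 ≡ 1 mod 4, sign kept]
  = -(4 / 9)    [13 ≡ 4 mod 9]
  = -(1 / 9)    [9 ≡ 1 mod 8 ⇒ (2 / 9)^2 = +1]
  = -1    [(1 / 9) = 1]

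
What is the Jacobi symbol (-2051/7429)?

1

(-2051/7429)
  = (2051/7429)    [7429 ≡ 1 mod 4 ⇒ (-1/7429) = +1]
  = (7429/2051)    [QR: 7429 ≡ 1 mod 4, sign kept]
  = (1276/2051)    [7429 ≡ 1276 mod 2051]
  = (319/2051)    [2051 ≡ 3 mod 8 ⇒ (2/2051)^2 = +1]
  = -(2051/319)    [QR: both ≡ 3 mod 4, sign flips]
  = -(137/319)    [2051 ≡ 137 mod 319]
  = -(319/137)    [QR: 137 ≡ 1 mod 4, sign kept]
  = -(45/137)    [319 ≡ 45 mod 137]
  = -(137/45)    [QR: 45 ≡ 1 mod 4, sign kept]
  = -(2/45)    [137 ≡ 2 mod 45]
  = (1/45)    [45 ≡ 5 mod 8 ⇒ (2/45) = -1]
  = 1    [(1/45) = 1]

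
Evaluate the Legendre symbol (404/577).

Factor out 2: 404 = 2^2·101. Since 577 ≡ 1 (mod 8), (2/577) = +1, and (2/577)^2 = +1. Now have (101/577).
101 ≡ 1 (mod 4), so quadratic reciprocity gives (101/577) = (577/101). Reduce: 577 ≡ 72 (mod 101). Now have (72/101).
Factor out 2: 72 = 2^3·9. Since 101 ≡ 5 (mod 8), (2/101) = -1, and (2/101)^3 = -1. Now have -(9/101).
9 ≡ 1 (mod 4), so quadratic reciprocity gives (9/101) = (101/9). Reduce: 101 ≡ 2 (mod 9). Now have -(2/9).
Factor out 2: 2 = 2. Since 9 ≡ 1 (mod 8), (2/9) = +1. Now have -(1/9).
(1/9) = 1. Collecting the sign factors: -1.

-1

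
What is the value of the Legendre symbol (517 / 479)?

(517 / 479)
  = (38 / 479)    [517 ≡ 38 mod 479]
  = (19 / 479)    [479 ≡ 7 mod 8 ⇒ (2 / 479) = +1]
  = -(479 / 19)    [QR: both ≡ 3 mod 4, sign flips]
  = -(4 / 19)    [479 ≡ 4 mod 19]
  = -(1 / 19)    [19 ≡ 3 mod 8 ⇒ (2 / 19)^2 = +1]
  = -1    [(1 / 19) = 1]

-1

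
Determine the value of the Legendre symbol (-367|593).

1

Reduce the numerator: -367 ≡ 226 (mod 593), so (-367|593) = (226|593).
Factor out 2: 226 = 2·113. Since 593 ≡ 1 (mod 8), (2|593) = +1. Now have (113|593).
113 ≡ 1 (mod 4), so quadratic reciprocity gives (113|593) = (593|113). Reduce: 593 ≡ 28 (mod 113). Now have (28|113).
Factor out 2: 28 = 2^2·7. Since 113 ≡ 1 (mod 8), (2|113) = +1, and (2|113)^2 = +1. Now have (7|113).
113 ≡ 1 (mod 4), so quadratic reciprocity gives (7|113) = (113|7). Reduce: 113 ≡ 1 (mod 7). Now have (1|7).
(1|7) = 1. Collecting the sign factors: 1.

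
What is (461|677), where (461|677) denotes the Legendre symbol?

1

461 ≡ 1 (mod 4), so quadratic reciprocity gives (461|677) = (677|461). Reduce: 677 ≡ 216 (mod 461). Now have (216|461).
Factor out 2: 216 = 2^3·27. Since 461 ≡ 5 (mod 8), (2|461) = -1, and (2|461)^3 = -1. Now have -(27|461).
461 ≡ 1 (mod 4), so quadratic reciprocity gives (27|461) = (461|27). Reduce: 461 ≡ 2 (mod 27). Now have -(2|27).
Factor out 2: 2 = 2. Since 27 ≡ 3 (mod 8), (2|27) = -1. Now have (1|27).
(1|27) = 1. Collecting the sign factors: 1.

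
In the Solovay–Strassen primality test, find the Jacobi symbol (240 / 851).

1

(240 / 851)
  = (15 / 851)    [851 ≡ 3 mod 8 ⇒ (2 / 851)^4 = +1]
  = -(851 / 15)    [QR: both ≡ 3 mod 4, sign flips]
  = -(11 / 15)    [851 ≡ 11 mod 15]
  = (15 / 11)    [QR: both ≡ 3 mod 4, sign flips]
  = (4 / 11)    [15 ≡ 4 mod 11]
  = (1 / 11)    [11 ≡ 3 mod 8 ⇒ (2 / 11)^2 = +1]
  = 1    [(1 / 11) = 1]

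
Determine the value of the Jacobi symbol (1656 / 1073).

-1

(1656 / 1073)
  = (583 / 1073)    [1656 ≡ 583 mod 1073]
  = (1073 / 583)    [QR: 1073 ≡ 1 mod 4, sign kept]
  = (490 / 583)    [1073 ≡ 490 mod 583]
  = (245 / 583)    [583 ≡ 7 mod 8 ⇒ (2 / 583) = +1]
  = (583 / 245)    [QR: 245 ≡ 1 mod 4, sign kept]
  = (93 / 245)    [583 ≡ 93 mod 245]
  = (245 / 93)    [QR: 93 ≡ 1 mod 4, sign kept]
  = (59 / 93)    [245 ≡ 59 mod 93]
  = (93 / 59)    [QR: 93 ≡ 1 mod 4, sign kept]
  = (34 / 59)    [93 ≡ 34 mod 59]
  = -(17 / 59)    [59 ≡ 3 mod 8 ⇒ (2 / 59) = -1]
  = -(59 / 17)    [QR: 17 ≡ 1 mod 4, sign kept]
  = -(8 / 17)    [59 ≡ 8 mod 17]
  = -(1 / 17)    [17 ≡ 1 mod 8 ⇒ (2 / 17)^3 = +1]
  = -1    [(1 / 17) = 1]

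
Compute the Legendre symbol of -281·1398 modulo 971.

By multiplicativity, (-281·1398|971) = (-281|971)·(1398|971).
First factor (-281|971):
Pull out -1: (-281|971) = (-1|971)·(281|971). Since 971 ≡ 3 (mod 4), (-1|971) = -1. Now have -(281|971).
281 ≡ 1 (mod 4), so quadratic reciprocity gives (281|971) = (971|281). Reduce: 971 ≡ 128 (mod 281). Now have -(128|281).
Factor out 2: 128 = 2^7. Since 281 ≡ 1 (mod 8), (2|281) = +1, and (2|281)^7 = +1. Now have -(1|281).
(1|281) = 1. Collecting the sign factors: -1.
Second factor (1398|971):
Reduce the numerator: 1398 ≡ 427 (mod 971), so (1398|971) = (427|971).
Both 427 ≡ 3 and 971 ≡ 3 (mod 4), so reciprocity gives (427|971) = -(971|427). Reduce: 971 ≡ 117 (mod 427). Now have -(117|427).
117 ≡ 1 (mod 4), so quadratic reciprocity gives (117|427) = (427|117). Reduce: 427 ≡ 76 (mod 117). Now have -(76|117).
Factor out 2: 76 = 2^2·19. Since 117 ≡ 5 (mod 8), (2|117) = -1, and (2|117)^2 = +1. Now have -(19|117).
117 ≡ 1 (mod 4), so quadratic reciprocity gives (19|117) = (117|19). Reduce: 117 ≡ 3 (mod 19). Now have -(3|19).
Both 3 ≡ 3 and 19 ≡ 3 (mod 4), so reciprocity gives (3|19) = -(19|3). Reduce: 19 ≡ 1 (mod 3). Now have (1|3).
(1|3) = 1. Collecting the sign factors: 1.
Product: (-1)·(1) = -1.

-1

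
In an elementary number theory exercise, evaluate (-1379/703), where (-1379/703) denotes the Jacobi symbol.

-1

Pull out -1: (-1379/703) = (-1/703)·(1379/703). Since 703 ≡ 3 (mod 4), (-1/703) = -1. Now have -(1379/703).
Reduce the numerator: 1379 ≡ 676 (mod 703), so (1379/703) = (676/703).
Factor out 2: 676 = 2^2·169. Since 703 ≡ 7 (mod 8), (2/703) = +1, and (2/703)^2 = +1. Now have -(169/703).
169 ≡ 1 (mod 4), so quadratic reciprocity gives (169/703) = (703/169). Reduce: 703 ≡ 27 (mod 169). Now have -(27/169).
169 ≡ 1 (mod 4), so quadratic reciprocity gives (27/169) = (169/27). Reduce: 169 ≡ 7 (mod 27). Now have -(7/27).
Both 7 ≡ 3 and 27 ≡ 3 (mod 4), so reciprocity gives (7/27) = -(27/7). Reduce: 27 ≡ 6 (mod 7). Now have (6/7).
Factor out 2: 6 = 2·3. Since 7 ≡ 7 (mod 8), (2/7) = +1. Now have (3/7).
Both 3 ≡ 3 and 7 ≡ 3 (mod 4), so reciprocity gives (3/7) = -(7/3). Reduce: 7 ≡ 1 (mod 3). Now have -(1/3).
(1/3) = 1. Collecting the sign factors: -1.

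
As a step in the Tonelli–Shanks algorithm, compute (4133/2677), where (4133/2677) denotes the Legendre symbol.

-1

Reduce the numerator: 4133 ≡ 1456 (mod 2677), so (4133/2677) = (1456/2677).
Factor out 2: 1456 = 2^4·91. Since 2677 ≡ 5 (mod 8), (2/2677) = -1, and (2/2677)^4 = +1. Now have (91/2677).
2677 ≡ 1 (mod 4), so quadratic reciprocity gives (91/2677) = (2677/91). Reduce: 2677 ≡ 38 (mod 91). Now have (38/91).
Factor out 2: 38 = 2·19. Since 91 ≡ 3 (mod 8), (2/91) = -1. Now have -(19/91).
Both 19 ≡ 3 and 91 ≡ 3 (mod 4), so reciprocity gives (19/91) = -(91/19). Reduce: 91 ≡ 15 (mod 19). Now have (15/19).
Both 15 ≡ 3 and 19 ≡ 3 (mod 4), so reciprocity gives (15/19) = -(19/15). Reduce: 19 ≡ 4 (mod 15). Now have -(4/15).
Factor out 2: 4 = 2^2. Since 15 ≡ 7 (mod 8), (2/15) = +1, and (2/15)^2 = +1. Now have -(1/15).
(1/15) = 1. Collecting the sign factors: -1.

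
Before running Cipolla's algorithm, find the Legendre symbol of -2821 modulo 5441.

-1

Pull out -1: (-2821|5441) = (-1|5441)·(2821|5441). Since 5441 ≡ 1 (mod 4), (-1|5441) = +1. Now have (2821|5441).
2821 ≡ 1 (mod 4), so quadratic reciprocity gives (2821|5441) = (5441|2821). Reduce: 5441 ≡ 2620 (mod 2821). Now have (2620|2821).
Factor out 2: 2620 = 2^2·655. Since 2821 ≡ 5 (mod 8), (2|2821) = -1, and (2|2821)^2 = +1. Now have (655|2821).
2821 ≡ 1 (mod 4), so quadratic reciprocity gives (655|2821) = (2821|655). Reduce: 2821 ≡ 201 (mod 655). Now have (201|655).
201 ≡ 1 (mod 4), so quadratic reciprocity gives (201|655) = (655|201). Reduce: 655 ≡ 52 (mod 201). Now have (52|201).
Factor out 2: 52 = 2^2·13. Since 201 ≡ 1 (mod 8), (2|201) = +1, and (2|201)^2 = +1. Now have (13|201).
13 ≡ 1 (mod 4), so quadratic reciprocity gives (13|201) = (201|13). Reduce: 201 ≡ 6 (mod 13). Now have (6|13).
Factor out 2: 6 = 2·3. Since 13 ≡ 5 (mod 8), (2|13) = -1. Now have -(3|13).
13 ≡ 1 (mod 4), so quadratic reciprocity gives (3|13) = (13|3). Reduce: 13 ≡ 1 (mod 3). Now have -(1|3).
(1|3) = 1. Collecting the sign factors: -1.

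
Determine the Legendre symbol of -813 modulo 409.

1

Pull out -1: (-813|409) = (-1|409)·(813|409). Since 409 ≡ 1 (mod 4), (-1|409) = +1. Now have (813|409).
Reduce the numerator: 813 ≡ 404 (mod 409), so (813|409) = (404|409).
Factor out 2: 404 = 2^2·101. Since 409 ≡ 1 (mod 8), (2|409) = +1, and (2|409)^2 = +1. Now have (101|409).
101 ≡ 1 (mod 4), so quadratic reciprocity gives (101|409) = (409|101). Reduce: 409 ≡ 5 (mod 101). Now have (5|101).
5 ≡ 1 (mod 4), so quadratic reciprocity gives (5|101) = (101|5). Reduce: 101 ≡ 1 (mod 5). Now have (1|5).
(1|5) = 1. Collecting the sign factors: 1.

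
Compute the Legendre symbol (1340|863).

(1340|863)
  = (477|863)    [1340 ≡ 477 mod 863]
  = (863|477)    [QR: 477 ≡ 1 mod 4, sign kept]
  = (386|477)    [863 ≡ 386 mod 477]
  = -(193|477)    [477 ≡ 5 mod 8 ⇒ (2|477) = -1]
  = -(477|193)    [QR: 193 ≡ 1 mod 4, sign kept]
  = -(91|193)    [477 ≡ 91 mod 193]
  = -(193|91)    [QR: 193 ≡ 1 mod 4, sign kept]
  = -(11|91)    [193 ≡ 11 mod 91]
  = (91|11)    [QR: both ≡ 3 mod 4, sign flips]
  = (3|11)    [91 ≡ 3 mod 11]
  = -(11|3)    [QR: both ≡ 3 mod 4, sign flips]
  = -(2|3)    [11 ≡ 2 mod 3]
  = (1|3)    [3 ≡ 3 mod 8 ⇒ (2|3) = -1]
  = 1    [(1|3) = 1]

1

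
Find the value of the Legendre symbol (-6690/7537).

Reduce the numerator: -6690 ≡ 847 (mod 7537), so (-6690/7537) = (847/7537).
7537 ≡ 1 (mod 4), so quadratic reciprocity gives (847/7537) = (7537/847). Reduce: 7537 ≡ 761 (mod 847). Now have (761/847).
761 ≡ 1 (mod 4), so quadratic reciprocity gives (761/847) = (847/761). Reduce: 847 ≡ 86 (mod 761). Now have (86/761).
Factor out 2: 86 = 2·43. Since 761 ≡ 1 (mod 8), (2/761) = +1. Now have (43/761).
761 ≡ 1 (mod 4), so quadratic reciprocity gives (43/761) = (761/43). Reduce: 761 ≡ 30 (mod 43). Now have (30/43).
Factor out 2: 30 = 2·15. Since 43 ≡ 3 (mod 8), (2/43) = -1. Now have -(15/43).
Both 15 ≡ 3 and 43 ≡ 3 (mod 4), so reciprocity gives (15/43) = -(43/15). Reduce: 43 ≡ 13 (mod 15). Now have (13/15).
13 ≡ 1 (mod 4), so quadratic reciprocity gives (13/15) = (15/13). Reduce: 15 ≡ 2 (mod 13). Now have (2/13).
Factor out 2: 2 = 2. Since 13 ≡ 5 (mod 8), (2/13) = -1. Now have -(1/13).
(1/13) = 1. Collecting the sign factors: -1.

-1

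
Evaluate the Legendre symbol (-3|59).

(-3|59)
  = (56|59)    [-3 ≡ 56 mod 59]
  = -(7|59)    [59 ≡ 3 mod 8 ⇒ (2|59)^3 = -1]
  = (59|7)    [QR: both ≡ 3 mod 4, sign flips]
  = (3|7)    [59 ≡ 3 mod 7]
  = -(7|3)    [QR: both ≡ 3 mod 4, sign flips]
  = -(1|3)    [7 ≡ 1 mod 3]
  = -1    [(1|3) = 1]

-1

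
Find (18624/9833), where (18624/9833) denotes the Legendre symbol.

-1

Reduce the numerator: 18624 ≡ 8791 (mod 9833), so (18624/9833) = (8791/9833).
9833 ≡ 1 (mod 4), so quadratic reciprocity gives (8791/9833) = (9833/8791). Reduce: 9833 ≡ 1042 (mod 8791). Now have (1042/8791).
Factor out 2: 1042 = 2·521. Since 8791 ≡ 7 (mod 8), (2/8791) = +1. Now have (521/8791).
521 ≡ 1 (mod 4), so quadratic reciprocity gives (521/8791) = (8791/521). Reduce: 8791 ≡ 455 (mod 521). Now have (455/521).
521 ≡ 1 (mod 4), so quadratic reciprocity gives (455/521) = (521/455). Reduce: 521 ≡ 66 (mod 455). Now have (66/455).
Factor out 2: 66 = 2·33. Since 455 ≡ 7 (mod 8), (2/455) = +1. Now have (33/455).
33 ≡ 1 (mod 4), so quadratic reciprocity gives (33/455) = (455/33). Reduce: 455 ≡ 26 (mod 33). Now have (26/33).
Factor out 2: 26 = 2·13. Since 33 ≡ 1 (mod 8), (2/33) = +1. Now have (13/33).
13 ≡ 1 (mod 4), so quadratic reciprocity gives (13/33) = (33/13). Reduce: 33 ≡ 7 (mod 13). Now have (7/13).
13 ≡ 1 (mod 4), so quadratic reciprocity gives (7/13) = (13/7). Reduce: 13 ≡ 6 (mod 7). Now have (6/7).
Factor out 2: 6 = 2·3. Since 7 ≡ 7 (mod 8), (2/7) = +1. Now have (3/7).
Both 3 ≡ 3 and 7 ≡ 3 (mod 4), so reciprocity gives (3/7) = -(7/3). Reduce: 7 ≡ 1 (mod 3). Now have -(1/3).
(1/3) = 1. Collecting the sign factors: -1.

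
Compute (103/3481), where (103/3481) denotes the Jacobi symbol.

3481 ≡ 1 (mod 4), so quadratic reciprocity gives (103/3481) = (3481/103). Reduce: 3481 ≡ 82 (mod 103). Now have (82/103).
Factor out 2: 82 = 2·41. Since 103 ≡ 7 (mod 8), (2/103) = +1. Now have (41/103).
41 ≡ 1 (mod 4), so quadratic reciprocity gives (41/103) = (103/41). Reduce: 103 ≡ 21 (mod 41). Now have (21/41).
21 ≡ 1 (mod 4), so quadratic reciprocity gives (21/41) = (41/21). Reduce: 41 ≡ 20 (mod 21). Now have (20/21).
Factor out 2: 20 = 2^2·5. Since 21 ≡ 5 (mod 8), (2/21) = -1, and (2/21)^2 = +1. Now have (5/21).
5 ≡ 1 (mod 4), so quadratic reciprocity gives (5/21) = (21/5). Reduce: 21 ≡ 1 (mod 5). Now have (1/5).
(1/5) = 1. Collecting the sign factors: 1.

1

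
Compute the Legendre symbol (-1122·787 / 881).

-1

By multiplicativity, (-1122·787 / 881) = (-1122 / 881)·(787 / 881).
First factor (-1122 / 881):
Pull out -1: (-1122 / 881) = (-1 / 881)·(1122 / 881). Since 881 ≡ 1 (mod 4), (-1 / 881) = +1. Now have (1122 / 881).
Reduce the numerator: 1122 ≡ 241 (mod 881), so (1122 / 881) = (241 / 881).
241 ≡ 1 (mod 4), so quadratic reciprocity gives (241 / 881) = (881 / 241). Reduce: 881 ≡ 158 (mod 241). Now have (158 / 241).
Factor out 2: 158 = 2·79. Since 241 ≡ 1 (mod 8), (2 / 241) = +1. Now have (79 / 241).
241 ≡ 1 (mod 4), so quadratic reciprocity gives (79 / 241) = (241 / 79). Reduce: 241 ≡ 4 (mod 79). Now have (4 / 79).
Factor out 2: 4 = 2^2. Since 79 ≡ 7 (mod 8), (2 / 79) = +1, and (2 / 79)^2 = +1. Now have (1 / 79).
(1 / 79) = 1. Collecting the sign factors: 1.
Second factor (787 / 881):
881 ≡ 1 (mod 4), so quadratic reciprocity gives (787 / 881) = (881 / 787). Reduce: 881 ≡ 94 (mod 787). Now have (94 / 787).
Factor out 2: 94 = 2·47. Since 787 ≡ 3 (mod 8), (2 / 787) = -1. Now have -(47 / 787).
Both 47 ≡ 3 and 787 ≡ 3 (mod 4), so reciprocity gives (47 / 787) = -(787 / 47). Reduce: 787 ≡ 35 (mod 47). Now have (35 / 47).
Both 35 ≡ 3 and 47 ≡ 3 (mod 4), so reciprocity gives (35 / 47) = -(47 / 35). Reduce: 47 ≡ 12 (mod 35). Now have -(12 / 35).
Factor out 2: 12 = 2^2·3. Since 35 ≡ 3 (mod 8), (2 / 35) = -1, and (2 / 35)^2 = +1. Now have -(3 / 35).
Both 3 ≡ 3 and 35 ≡ 3 (mod 4), so reciprocity gives (3 / 35) = -(35 / 3). Reduce: 35 ≡ 2 (mod 3). Now have (2 / 3).
Factor out 2: 2 = 2. Since 3 ≡ 3 (mod 8), (2 / 3) = -1. Now have -(1 / 3).
(1 / 3) = 1. Collecting the sign factors: -1.
Product: (1)·(-1) = -1.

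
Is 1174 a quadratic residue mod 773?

Reduce the numerator: 1174 ≡ 401 (mod 773), so (1174/773) = (401/773).
401 ≡ 1 (mod 4), so quadratic reciprocity gives (401/773) = (773/401). Reduce: 773 ≡ 372 (mod 401). Now have (372/401).
Factor out 2: 372 = 2^2·93. Since 401 ≡ 1 (mod 8), (2/401) = +1, and (2/401)^2 = +1. Now have (93/401).
93 ≡ 1 (mod 4), so quadratic reciprocity gives (93/401) = (401/93). Reduce: 401 ≡ 29 (mod 93). Now have (29/93).
29 ≡ 1 (mod 4), so quadratic reciprocity gives (29/93) = (93/29). Reduce: 93 ≡ 6 (mod 29). Now have (6/29).
Factor out 2: 6 = 2·3. Since 29 ≡ 5 (mod 8), (2/29) = -1. Now have -(3/29).
29 ≡ 1 (mod 4), so quadratic reciprocity gives (3/29) = (29/3). Reduce: 29 ≡ 2 (mod 3). Now have -(2/3).
Factor out 2: 2 = 2. Since 3 ≡ 3 (mod 8), (2/3) = -1. Now have (1/3).
(1/3) = 1. Collecting the sign factors: 1.
(1174/773) = 1, and 773 is prime, so 1174 is a quadratic residue mod 773.

yes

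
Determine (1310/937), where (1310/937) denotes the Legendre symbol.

-1

Reduce the numerator: 1310 ≡ 373 (mod 937), so (1310/937) = (373/937).
373 ≡ 1 (mod 4), so quadratic reciprocity gives (373/937) = (937/373). Reduce: 937 ≡ 191 (mod 373). Now have (191/373).
373 ≡ 1 (mod 4), so quadratic reciprocity gives (191/373) = (373/191). Reduce: 373 ≡ 182 (mod 191). Now have (182/191).
Factor out 2: 182 = 2·91. Since 191 ≡ 7 (mod 8), (2/191) = +1. Now have (91/191).
Both 91 ≡ 3 and 191 ≡ 3 (mod 4), so reciprocity gives (91/191) = -(191/91). Reduce: 191 ≡ 9 (mod 91). Now have -(9/91).
9 ≡ 1 (mod 4), so quadratic reciprocity gives (9/91) = (91/9). Reduce: 91 ≡ 1 (mod 9). Now have -(1/9).
(1/9) = 1. Collecting the sign factors: -1.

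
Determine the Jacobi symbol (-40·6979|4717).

By multiplicativity, (-40·6979|4717) = (-40|4717)·(6979|4717).
First factor (-40|4717):
(-40|4717)
  = (40|4717)    [4717 ≡ 1 mod 4 ⇒ (-1|4717) = +1]
  = -(5|4717)    [4717 ≡ 5 mod 8 ⇒ (2|4717)^3 = -1]
  = -(4717|5)    [QR: 5 ≡ 1 mod 4, sign kept]
  = -(2|5)    [4717 ≡ 2 mod 5]
  = (1|5)    [5 ≡ 5 mod 8 ⇒ (2|5) = -1]
  = 1    [(1|5) = 1]
Second factor (6979|4717):
(6979|4717)
  = (2262|4717)    [6979 ≡ 2262 mod 4717]
  = -(1131|4717)    [4717 ≡ 5 mod 8 ⇒ (2|4717) = -1]
  = -(4717|1131)    [QR: 4717 ≡ 1 mod 4, sign kept]
  = -(193|1131)    [4717 ≡ 193 mod 1131]
  = -(1131|193)    [QR: 193 ≡ 1 mod 4, sign kept]
  = -(166|193)    [1131 ≡ 166 mod 193]
  = -(83|193)    [193 ≡ 1 mod 8 ⇒ (2|193) = +1]
  = -(193|83)    [QR: 193 ≡ 1 mod 4, sign kept]
  = -(27|83)    [193 ≡ 27 mod 83]
  = (83|27)    [QR: both ≡ 3 mod 4, sign flips]
  = (2|27)    [83 ≡ 2 mod 27]
  = -(1|27)    [27 ≡ 3 mod 8 ⇒ (2|27) = -1]
  = -1    [(1|27) = 1]
Product: (1)·(-1) = -1.

-1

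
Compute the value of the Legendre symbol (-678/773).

1

(-678/773)
  = (678/773)    [773 ≡ 1 mod 4 ⇒ (-1/773) = +1]
  = -(339/773)    [773 ≡ 5 mod 8 ⇒ (2/773) = -1]
  = -(773/339)    [QR: 773 ≡ 1 mod 4, sign kept]
  = -(95/339)    [773 ≡ 95 mod 339]
  = (339/95)    [QR: both ≡ 3 mod 4, sign flips]
  = (54/95)    [339 ≡ 54 mod 95]
  = (27/95)    [95 ≡ 7 mod 8 ⇒ (2/95) = +1]
  = -(95/27)    [QR: both ≡ 3 mod 4, sign flips]
  = -(14/27)    [95 ≡ 14 mod 27]
  = (7/27)    [27 ≡ 3 mod 8 ⇒ (2/27) = -1]
  = -(27/7)    [QR: both ≡ 3 mod 4, sign flips]
  = -(6/7)    [27 ≡ 6 mod 7]
  = -(3/7)    [7 ≡ 7 mod 8 ⇒ (2/7) = +1]
  = (7/3)    [QR: both ≡ 3 mod 4, sign flips]
  = (1/3)    [7 ≡ 1 mod 3]
  = 1    [(1/3) = 1]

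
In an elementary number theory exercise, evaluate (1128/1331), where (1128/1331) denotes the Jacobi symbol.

-1

(1128/1331)
  = -(141/1331)    [1331 ≡ 3 mod 8 ⇒ (2/1331)^3 = -1]
  = -(1331/141)    [QR: 141 ≡ 1 mod 4, sign kept]
  = -(62/141)    [1331 ≡ 62 mod 141]
  = (31/141)    [141 ≡ 5 mod 8 ⇒ (2/141) = -1]
  = (141/31)    [QR: 141 ≡ 1 mod 4, sign kept]
  = (17/31)    [141 ≡ 17 mod 31]
  = (31/17)    [QR: 17 ≡ 1 mod 4, sign kept]
  = (14/17)    [31 ≡ 14 mod 17]
  = (7/17)    [17 ≡ 1 mod 8 ⇒ (2/17) = +1]
  = (17/7)    [QR: 17 ≡ 1 mod 4, sign kept]
  = (3/7)    [17 ≡ 3 mod 7]
  = -(7/3)    [QR: both ≡ 3 mod 4, sign flips]
  = -(1/3)    [7 ≡ 1 mod 3]
  = -1    [(1/3) = 1]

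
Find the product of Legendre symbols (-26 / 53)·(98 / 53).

By multiplicativity, (-26·98 / 53) = (-26 / 53)·(98 / 53).
First factor (-26 / 53):
(-26 / 53)
  = (27 / 53)    [-26 ≡ 27 mod 53]
  = (53 / 27)    [QR: 53 ≡ 1 mod 4, sign kept]
  = (26 / 27)    [53 ≡ 26 mod 27]
  = -(13 / 27)    [27 ≡ 3 mod 8 ⇒ (2 / 27) = -1]
  = -(27 / 13)    [QR: 13 ≡ 1 mod 4, sign kept]
  = -(1 / 13)    [27 ≡ 1 mod 13]
  = -1    [(1 / 13) = 1]
Second factor (98 / 53):
(98 / 53)
  = (45 / 53)    [98 ≡ 45 mod 53]
  = (53 / 45)    [QR: 45 ≡ 1 mod 4, sign kept]
  = (8 / 45)    [53 ≡ 8 mod 45]
  = -(1 / 45)    [45 ≡ 5 mod 8 ⇒ (2 / 45)^3 = -1]
  = -1    [(1 / 45) = 1]
Product: (-1)·(-1) = 1.

1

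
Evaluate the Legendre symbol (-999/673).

1

(-999/673)
  = (999/673)    [673 ≡ 1 mod 4 ⇒ (-1/673) = +1]
  = (326/673)    [999 ≡ 326 mod 673]
  = (163/673)    [673 ≡ 1 mod 8 ⇒ (2/673) = +1]
  = (673/163)    [QR: 673 ≡ 1 mod 4, sign kept]
  = (21/163)    [673 ≡ 21 mod 163]
  = (163/21)    [QR: 21 ≡ 1 mod 4, sign kept]
  = (16/21)    [163 ≡ 16 mod 21]
  = (1/21)    [21 ≡ 5 mod 8 ⇒ (2/21)^4 = +1]
  = 1    [(1/21) = 1]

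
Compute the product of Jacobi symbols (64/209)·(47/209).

By multiplicativity, (64·47/209) = (64/209)·(47/209).
First factor (64/209):
(64/209)
  = (1/209)    [209 ≡ 1 mod 8 ⇒ (2/209)^6 = +1]
  = 1    [(1/209) = 1]
Second factor (47/209):
(47/209)
  = (209/47)    [QR: 209 ≡ 1 mod 4, sign kept]
  = (21/47)    [209 ≡ 21 mod 47]
  = (47/21)    [QR: 21 ≡ 1 mod 4, sign kept]
  = (5/21)    [47 ≡ 5 mod 21]
  = (21/5)    [QR: 5 ≡ 1 mod 4, sign kept]
  = (1/5)    [21 ≡ 1 mod 5]
  = 1    [(1/5) = 1]
Product: (1)·(1) = 1.

1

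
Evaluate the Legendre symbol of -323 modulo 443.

(-323 / 443)
  = -(323 / 443)    [443 ≡ 3 mod 4 ⇒ (-1 / 443) = -1]
  = (443 / 323)    [QR: both ≡ 3 mod 4, sign flips]
  = (120 / 323)    [443 ≡ 120 mod 323]
  = -(15 / 323)    [323 ≡ 3 mod 8 ⇒ (2 / 323)^3 = -1]
  = (323 / 15)    [QR: both ≡ 3 mod 4, sign flips]
  = (8 / 15)    [323 ≡ 8 mod 15]
  = (1 / 15)    [15 ≡ 7 mod 8 ⇒ (2 / 15)^3 = +1]
  = 1    [(1 / 15) = 1]

1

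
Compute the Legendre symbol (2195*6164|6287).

By multiplicativity, (2195·6164|6287) = (2195|6287)·(6164|6287).
First factor (2195|6287):
Both 2195 ≡ 3 and 6287 ≡ 3 (mod 4), so reciprocity gives (2195|6287) = -(6287|2195). Reduce: 6287 ≡ 1897 (mod 2195). Now have -(1897|2195).
1897 ≡ 1 (mod 4), so quadratic reciprocity gives (1897|2195) = (2195|1897). Reduce: 2195 ≡ 298 (mod 1897). Now have -(298|1897).
Factor out 2: 298 = 2·149. Since 1897 ≡ 1 (mod 8), (2|1897) = +1. Now have -(149|1897).
149 ≡ 1 (mod 4), so quadratic reciprocity gives (149|1897) = (1897|149). Reduce: 1897 ≡ 109 (mod 149). Now have -(109|149).
109 ≡ 1 (mod 4), so quadratic reciprocity gives (109|149) = (149|109). Reduce: 149 ≡ 40 (mod 109). Now have -(40|109).
Factor out 2: 40 = 2^3·5. Since 109 ≡ 5 (mod 8), (2|109) = -1, and (2|109)^3 = -1. Now have (5|109).
5 ≡ 1 (mod 4), so quadratic reciprocity gives (5|109) = (109|5). Reduce: 109 ≡ 4 (mod 5). Now have (4|5).
Factor out 2: 4 = 2^2. Since 5 ≡ 5 (mod 8), (2|5) = -1, and (2|5)^2 = +1. Now have (1|5).
(1|5) = 1. Collecting the sign factors: 1.
Second factor (6164|6287):
Factor out 2: 6164 = 2^2·1541. Since 6287 ≡ 7 (mod 8), (2|6287) = +1, and (2|6287)^2 = +1. Now have (1541|6287).
1541 ≡ 1 (mod 4), so quadratic reciprocity gives (1541|6287) = (6287|1541). Reduce: 6287 ≡ 123 (mod 1541). Now have (123|1541).
1541 ≡ 1 (mod 4), so quadratic reciprocity gives (123|1541) = (1541|123). Reduce: 1541 ≡ 65 (mod 123). Now have (65|123).
65 ≡ 1 (mod 4), so quadratic reciprocity gives (65|123) = (123|65). Reduce: 123 ≡ 58 (mod 65). Now have (58|65).
Factor out 2: 58 = 2·29. Since 65 ≡ 1 (mod 8), (2|65) = +1. Now have (29|65).
29 ≡ 1 (mod 4), so quadratic reciprocity gives (29|65) = (65|29). Reduce: 65 ≡ 7 (mod 29). Now have (7|29).
29 ≡ 1 (mod 4), so quadratic reciprocity gives (7|29) = (29|7). Reduce: 29 ≡ 1 (mod 7). Now have (1|7).
(1|7) = 1. Collecting the sign factors: 1.
Product: (1)·(1) = 1.

1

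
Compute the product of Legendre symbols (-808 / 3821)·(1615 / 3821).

1

By multiplicativity, (-808·1615 / 3821) = (-808 / 3821)·(1615 / 3821).
First factor (-808 / 3821):
Reduce the numerator: -808 ≡ 3013 (mod 3821), so (-808 / 3821) = (3013 / 3821).
3013 ≡ 1 (mod 4), so quadratic reciprocity gives (3013 / 3821) = (3821 / 3013). Reduce: 3821 ≡ 808 (mod 3013). Now have (808 / 3013).
Factor out 2: 808 = 2^3·101. Since 3013 ≡ 5 (mod 8), (2 / 3013) = -1, and (2 / 3013)^3 = -1. Now have -(101 / 3013).
101 ≡ 1 (mod 4), so quadratic reciprocity gives (101 / 3013) = (3013 / 101). Reduce: 3013 ≡ 84 (mod 101). Now have -(84 / 101).
Factor out 2: 84 = 2^2·21. Since 101 ≡ 5 (mod 8), (2 / 101) = -1, and (2 / 101)^2 = +1. Now have -(21 / 101).
21 ≡ 1 (mod 4), so quadratic reciprocity gives (21 / 101) = (101 / 21). Reduce: 101 ≡ 17 (mod 21). Now have -(17 / 21).
17 ≡ 1 (mod 4), so quadratic reciprocity gives (17 / 21) = (21 / 17). Reduce: 21 ≡ 4 (mod 17). Now have -(4 / 17).
Factor out 2: 4 = 2^2. Since 17 ≡ 1 (mod 8), (2 / 17) = +1, and (2 / 17)^2 = +1. Now have -(1 / 17).
(1 / 17) = 1. Collecting the sign factors: -1.
Second factor (1615 / 3821):
3821 ≡ 1 (mod 4), so quadratic reciprocity gives (1615 / 3821) = (3821 / 1615). Reduce: 3821 ≡ 591 (mod 1615). Now have (591 / 1615).
Both 591 ≡ 3 and 1615 ≡ 3 (mod 4), so reciprocity gives (591 / 1615) = -(1615 / 591). Reduce: 1615 ≡ 433 (mod 591). Now have -(433 / 591).
433 ≡ 1 (mod 4), so quadratic reciprocity gives (433 / 591) = (591 / 433). Reduce: 591 ≡ 158 (mod 433). Now have -(158 / 433).
Factor out 2: 158 = 2·79. Since 433 ≡ 1 (mod 8), (2 / 433) = +1. Now have -(79 / 433).
433 ≡ 1 (mod 4), so quadratic reciprocity gives (79 / 433) = (433 / 79). Reduce: 433 ≡ 38 (mod 79). Now have -(38 / 79).
Factor out 2: 38 = 2·19. Since 79 ≡ 7 (mod 8), (2 / 79) = +1. Now have -(19 / 79).
Both 19 ≡ 3 and 79 ≡ 3 (mod 4), so reciprocity gives (19 / 79) = -(79 / 19). Reduce: 79 ≡ 3 (mod 19). Now have (3 / 19).
Both 3 ≡ 3 and 19 ≡ 3 (mod 4), so reciprocity gives (3 / 19) = -(19 / 3). Reduce: 19 ≡ 1 (mod 3). Now have -(1 / 3).
(1 / 3) = 1. Collecting the sign factors: -1.
Product: (-1)·(-1) = 1.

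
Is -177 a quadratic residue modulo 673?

(-177/673)
  = (177/673)    [673 ≡ 1 mod 4 ⇒ (-1/673) = +1]
  = (673/177)    [QR: 177 ≡ 1 mod 4, sign kept]
  = (142/177)    [673 ≡ 142 mod 177]
  = (71/177)    [177 ≡ 1 mod 8 ⇒ (2/177) = +1]
  = (177/71)    [QR: 177 ≡ 1 mod 4, sign kept]
  = (35/71)    [177 ≡ 35 mod 71]
  = -(71/35)    [QR: both ≡ 3 mod 4, sign flips]
  = -(1/35)    [71 ≡ 1 mod 35]
  = -1    [(1/35) = 1]
The Legendre symbol is -1, so x^2 ≡ -177 (mod 673) has no solution.

no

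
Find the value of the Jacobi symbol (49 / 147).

0

(49 / 147)
  = (147 / 49)    [QR: 49 ≡ 1 mod 4, sign kept]
  = (0 / 49)    [147 ≡ 0 mod 49]
  = 0    [numerator 0, gcd > 1]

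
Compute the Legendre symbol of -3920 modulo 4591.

Reduce the numerator: -3920 ≡ 671 (mod 4591), so (-3920/4591) = (671/4591).
Both 671 ≡ 3 and 4591 ≡ 3 (mod 4), so reciprocity gives (671/4591) = -(4591/671). Reduce: 4591 ≡ 565 (mod 671). Now have -(565/671).
565 ≡ 1 (mod 4), so quadratic reciprocity gives (565/671) = (671/565). Reduce: 671 ≡ 106 (mod 565). Now have -(106/565).
Factor out 2: 106 = 2·53. Since 565 ≡ 5 (mod 8), (2/565) = -1. Now have (53/565).
53 ≡ 1 (mod 4), so quadratic reciprocity gives (53/565) = (565/53). Reduce: 565 ≡ 35 (mod 53). Now have (35/53).
53 ≡ 1 (mod 4), so quadratic reciprocity gives (35/53) = (53/35). Reduce: 53 ≡ 18 (mod 35). Now have (18/35).
Factor out 2: 18 = 2·9. Since 35 ≡ 3 (mod 8), (2/35) = -1. Now have -(9/35).
9 ≡ 1 (mod 4), so quadratic reciprocity gives (9/35) = (35/9). Reduce: 35 ≡ 8 (mod 9). Now have -(8/9).
Factor out 2: 8 = 2^3. Since 9 ≡ 1 (mod 8), (2/9) = +1, and (2/9)^3 = +1. Now have -(1/9).
(1/9) = 1. Collecting the sign factors: -1.

-1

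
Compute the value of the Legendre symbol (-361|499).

Reduce the numerator: -361 ≡ 138 (mod 499), so (-361|499) = (138|499).
Factor out 2: 138 = 2·69. Since 499 ≡ 3 (mod 8), (2|499) = -1. Now have -(69|499).
69 ≡ 1 (mod 4), so quadratic reciprocity gives (69|499) = (499|69). Reduce: 499 ≡ 16 (mod 69). Now have -(16|69).
Factor out 2: 16 = 2^4. Since 69 ≡ 5 (mod 8), (2|69) = -1, and (2|69)^4 = +1. Now have -(1|69).
(1|69) = 1. Collecting the sign factors: -1.

-1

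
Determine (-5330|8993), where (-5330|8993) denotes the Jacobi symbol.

1

(-5330|8993)
  = (5330|8993)    [8993 ≡ 1 mod 4 ⇒ (-1|8993) = +1]
  = (2665|8993)    [8993 ≡ 1 mod 8 ⇒ (2|8993) = +1]
  = (8993|2665)    [QR: 2665 ≡ 1 mod 4, sign kept]
  = (998|2665)    [8993 ≡ 998 mod 2665]
  = (499|2665)    [2665 ≡ 1 mod 8 ⇒ (2|2665) = +1]
  = (2665|499)    [QR: 2665 ≡ 1 mod 4, sign kept]
  = (170|499)    [2665 ≡ 170 mod 499]
  = -(85|499)    [499 ≡ 3 mod 8 ⇒ (2|499) = -1]
  = -(499|85)    [QR: 85 ≡ 1 mod 4, sign kept]
  = -(74|85)    [499 ≡ 74 mod 85]
  = (37|85)    [85 ≡ 5 mod 8 ⇒ (2|85) = -1]
  = (85|37)    [QR: 37 ≡ 1 mod 4, sign kept]
  = (11|37)    [85 ≡ 11 mod 37]
  = (37|11)    [QR: 37 ≡ 1 mod 4, sign kept]
  = (4|11)    [37 ≡ 4 mod 11]
  = (1|11)    [11 ≡ 3 mod 8 ⇒ (2|11)^2 = +1]
  = 1    [(1|11) = 1]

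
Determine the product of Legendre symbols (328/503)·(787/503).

1

By multiplicativity, (328·787/503) = (328/503)·(787/503).
First factor (328/503):
Factor out 2: 328 = 2^3·41. Since 503 ≡ 7 (mod 8), (2/503) = +1, and (2/503)^3 = +1. Now have (41/503).
41 ≡ 1 (mod 4), so quadratic reciprocity gives (41/503) = (503/41). Reduce: 503 ≡ 11 (mod 41). Now have (11/41).
41 ≡ 1 (mod 4), so quadratic reciprocity gives (11/41) = (41/11). Reduce: 41 ≡ 8 (mod 11). Now have (8/11).
Factor out 2: 8 = 2^3. Since 11 ≡ 3 (mod 8), (2/11) = -1, and (2/11)^3 = -1. Now have -(1/11).
(1/11) = 1. Collecting the sign factors: -1.
Second factor (787/503):
Reduce the numerator: 787 ≡ 284 (mod 503), so (787/503) = (284/503).
Factor out 2: 284 = 2^2·71. Since 503 ≡ 7 (mod 8), (2/503) = +1, and (2/503)^2 = +1. Now have (71/503).
Both 71 ≡ 3 and 503 ≡ 3 (mod 4), so reciprocity gives (71/503) = -(503/71). Reduce: 503 ≡ 6 (mod 71). Now have -(6/71).
Factor out 2: 6 = 2·3. Since 71 ≡ 7 (mod 8), (2/71) = +1. Now have -(3/71).
Both 3 ≡ 3 and 71 ≡ 3 (mod 4), so reciprocity gives (3/71) = -(71/3). Reduce: 71 ≡ 2 (mod 3). Now have (2/3).
Factor out 2: 2 = 2. Since 3 ≡ 3 (mod 8), (2/3) = -1. Now have -(1/3).
(1/3) = 1. Collecting the sign factors: -1.
Product: (-1)·(-1) = 1.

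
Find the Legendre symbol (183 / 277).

-1

277 ≡ 1 (mod 4), so quadratic reciprocity gives (183 / 277) = (277 / 183). Reduce: 277 ≡ 94 (mod 183). Now have (94 / 183).
Factor out 2: 94 = 2·47. Since 183 ≡ 7 (mod 8), (2 / 183) = +1. Now have (47 / 183).
Both 47 ≡ 3 and 183 ≡ 3 (mod 4), so reciprocity gives (47 / 183) = -(183 / 47). Reduce: 183 ≡ 42 (mod 47). Now have -(42 / 47).
Factor out 2: 42 = 2·21. Since 47 ≡ 7 (mod 8), (2 / 47) = +1. Now have -(21 / 47).
21 ≡ 1 (mod 4), so quadratic reciprocity gives (21 / 47) = (47 / 21). Reduce: 47 ≡ 5 (mod 21). Now have -(5 / 21).
5 ≡ 1 (mod 4), so quadratic reciprocity gives (5 / 21) = (21 / 5). Reduce: 21 ≡ 1 (mod 5). Now have -(1 / 5).
(1 / 5) = 1. Collecting the sign factors: -1.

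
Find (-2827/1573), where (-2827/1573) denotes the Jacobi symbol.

0

(-2827/1573)
  = (319/1573)    [-2827 ≡ 319 mod 1573]
  = (1573/319)    [QR: 1573 ≡ 1 mod 4, sign kept]
  = (297/319)    [1573 ≡ 297 mod 319]
  = (319/297)    [QR: 297 ≡ 1 mod 4, sign kept]
  = (22/297)    [319 ≡ 22 mod 297]
  = (11/297)    [297 ≡ 1 mod 8 ⇒ (2/297) = +1]
  = (297/11)    [QR: 297 ≡ 1 mod 4, sign kept]
  = (0/11)    [297 ≡ 0 mod 11]
  = 0    [numerator 0, gcd > 1]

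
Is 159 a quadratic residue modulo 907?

(159/907)
  = -(907/159)    [QR: both ≡ 3 mod 4, sign flips]
  = -(112/159)    [907 ≡ 112 mod 159]
  = -(7/159)    [159 ≡ 7 mod 8 ⇒ (2/159)^4 = +1]
  = (159/7)    [QR: both ≡ 3 mod 4, sign flips]
  = (5/7)    [159 ≡ 5 mod 7]
  = (7/5)    [QR: 5 ≡ 1 mod 4, sign kept]
  = (2/5)    [7 ≡ 2 mod 5]
  = -(1/5)    [5 ≡ 5 mod 8 ⇒ (2/5) = -1]
  = -1    [(1/5) = 1]
(159/907) = -1, and 907 is prime, so 159 is not a quadratic residue mod 907.

no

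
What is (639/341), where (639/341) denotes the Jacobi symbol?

1

(639/341)
  = (298/341)    [639 ≡ 298 mod 341]
  = -(149/341)    [341 ≡ 5 mod 8 ⇒ (2/341) = -1]
  = -(341/149)    [QR: 149 ≡ 1 mod 4, sign kept]
  = -(43/149)    [341 ≡ 43 mod 149]
  = -(149/43)    [QR: 149 ≡ 1 mod 4, sign kept]
  = -(20/43)    [149 ≡ 20 mod 43]
  = -(5/43)    [43 ≡ 3 mod 8 ⇒ (2/43)^2 = +1]
  = -(43/5)    [QR: 5 ≡ 1 mod 4, sign kept]
  = -(3/5)    [43 ≡ 3 mod 5]
  = -(5/3)    [QR: 5 ≡ 1 mod 4, sign kept]
  = -(2/3)    [5 ≡ 2 mod 3]
  = (1/3)    [3 ≡ 3 mod 8 ⇒ (2/3) = -1]
  = 1    [(1/3) = 1]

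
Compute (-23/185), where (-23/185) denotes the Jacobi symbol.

1

Reduce the numerator: -23 ≡ 162 (mod 185), so (-23/185) = (162/185).
Factor out 2: 162 = 2·81. Since 185 ≡ 1 (mod 8), (2/185) = +1. Now have (81/185).
81 ≡ 1 (mod 4), so quadratic reciprocity gives (81/185) = (185/81). Reduce: 185 ≡ 23 (mod 81). Now have (23/81).
81 ≡ 1 (mod 4), so quadratic reciprocity gives (23/81) = (81/23). Reduce: 81 ≡ 12 (mod 23). Now have (12/23).
Factor out 2: 12 = 2^2·3. Since 23 ≡ 7 (mod 8), (2/23) = +1, and (2/23)^2 = +1. Now have (3/23).
Both 3 ≡ 3 and 23 ≡ 3 (mod 4), so reciprocity gives (3/23) = -(23/3). Reduce: 23 ≡ 2 (mod 3). Now have -(2/3).
Factor out 2: 2 = 2. Since 3 ≡ 3 (mod 8), (2/3) = -1. Now have (1/3).
(1/3) = 1. Collecting the sign factors: 1.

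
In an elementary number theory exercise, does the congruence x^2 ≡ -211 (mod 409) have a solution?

(-211/409)
  = (198/409)    [-211 ≡ 198 mod 409]
  = (99/409)    [409 ≡ 1 mod 8 ⇒ (2/409) = +1]
  = (409/99)    [QR: 409 ≡ 1 mod 4, sign kept]
  = (13/99)    [409 ≡ 13 mod 99]
  = (99/13)    [QR: 13 ≡ 1 mod 4, sign kept]
  = (8/13)    [99 ≡ 8 mod 13]
  = -(1/13)    [13 ≡ 5 mod 8 ⇒ (2/13)^3 = -1]
  = -1    [(1/13) = 1]
(-211/409) = -1, and 409 is prime, so -211 is not a quadratic residue mod 409.

no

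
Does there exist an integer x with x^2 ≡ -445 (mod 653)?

yes

Reduce the numerator: -445 ≡ 208 (mod 653), so (-445/653) = (208/653).
Factor out 2: 208 = 2^4·13. Since 653 ≡ 5 (mod 8), (2/653) = -1, and (2/653)^4 = +1. Now have (13/653).
13 ≡ 1 (mod 4), so quadratic reciprocity gives (13/653) = (653/13). Reduce: 653 ≡ 3 (mod 13). Now have (3/13).
13 ≡ 1 (mod 4), so quadratic reciprocity gives (3/13) = (13/3). Reduce: 13 ≡ 1 (mod 3). Now have (1/3).
(1/3) = 1. Collecting the sign factors: 1.
The Legendre symbol is 1, so x^2 ≡ -445 (mod 653) has solution.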